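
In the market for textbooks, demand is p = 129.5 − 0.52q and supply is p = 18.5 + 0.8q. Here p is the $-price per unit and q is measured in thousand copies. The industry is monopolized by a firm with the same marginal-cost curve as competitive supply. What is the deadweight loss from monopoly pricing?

$372.75 thousand

Competitive equilibrium: 129.5 − 0.52q = 18.5 + 0.8q → q* = 84.09091, p* = 85.77273.
Marginal revenue: MR = 129.5 − 1.04q. Set MR = MC: 129.5 − 1.04q = 18.5 + 0.8q → q_m = 60.32609.
Price p_m = 129.5 − 0.52·60.32609 = 98.13043; MC(q_m) = 18.5 + 0.8·60.32609 = 66.76087.
Competitive q* = 84.09091, so Δq = 23.76482; wedge = 98.13043 − 66.76087 = 31.36956.
DWL = ½ × 23.76482 × 31.36956 = $372.75 thousand.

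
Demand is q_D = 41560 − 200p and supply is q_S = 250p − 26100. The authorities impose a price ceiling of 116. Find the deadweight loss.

331960.56

In inverse form: demand p = 207.8 − 0.005q, supply p = 104.4 + 0.004q.
Competitive equilibrium: 207.8 − 0.005q = 104.4 + 0.004q → q* = 11488.8889, p* = 150.3556.
At the ceiling p = 116, quantity supplied = (116 − 104.4)/0.004 = 2900.
Willingness to pay at q' = 2900: 207.8 − 0.005·2900 = 193.3.
Δq = 11488.8889 − 2900 = 8588.8889; wedge = 193.3 − 116 = 77.3.
Deadweight loss = ½ × 8588.8889 × 77.3 = 331960.56.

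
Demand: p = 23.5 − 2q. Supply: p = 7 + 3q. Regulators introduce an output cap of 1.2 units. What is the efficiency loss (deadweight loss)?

11.025

Competitive equilibrium: 23.5 − 2q = 7 + 3q → q* = 3.3, p* = 16.9.
At q = 1.2: demand price = 23.5 − 2·1.2 = 21.1; supply price = 7 + 3·1.2 = 10.6.
Δq = 3.3 − 1.2 = 2.1; wedge = 21.1 − 10.6 = 10.5.
DWL = ½ × 2.1 × 10.5 = 11.025.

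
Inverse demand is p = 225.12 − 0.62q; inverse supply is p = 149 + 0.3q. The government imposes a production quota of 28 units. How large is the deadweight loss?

Competitive equilibrium: 225.12 − 0.62q = 149 + 0.3q → q* = 82.7391, p* = 173.8217.
At q = 28: demand price = 225.12 − 0.62·28 = 207.76; supply price = 149 + 0.3·28 = 157.4.
Δq = 82.7391 − 28 = 54.7391; wedge = 207.76 − 157.4 = 50.36.
Welfare loss = ½ × 54.7391 × 50.36 = 1378.33.

1378.33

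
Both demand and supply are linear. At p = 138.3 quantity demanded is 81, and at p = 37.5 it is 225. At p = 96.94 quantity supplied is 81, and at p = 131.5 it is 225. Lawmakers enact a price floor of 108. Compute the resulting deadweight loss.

Demand slope = (37.5 − 138.3)/(225 − 81) = −0.7, so p = 195 − 0.7q.
Supply slope = (131.5 − 96.94)/(225 − 81) = 0.24, so p = 77.5 + 0.24q.
Competitive equilibrium: 195 − 0.7q = 77.5 + 0.24q → q* = 125, p* = 107.5.
At the floor p = 108, quantity demanded = (195 − 108)/0.7 = 124.2857.
Sellers' marginal cost at q' = 124.2857: 77.5 + 0.24·124.2857 = 107.3286.
Δq = 125 − 124.2857 = 0.7143; wedge = 108 − 107.3286 = 0.6714.
DWL = ½ × 0.7143 × 0.6714 = 0.24.

0.24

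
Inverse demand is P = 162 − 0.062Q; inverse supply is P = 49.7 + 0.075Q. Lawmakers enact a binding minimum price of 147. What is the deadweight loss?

Competitive equilibrium: 162 − 0.062Q = 49.7 + 0.075Q → Q* = 819.70803, P* = 111.1781.
At the floor P = 147, quantity demanded = (162 − 147)/0.062 = 241.93548.
Sellers' marginal cost at Q' = 241.93548: 49.7 + 0.075·241.93548 = 67.84516.
ΔQ = 819.70803 − 241.93548 = 577.77255; wedge = 147 − 67.84516 = 79.15484.
Deadweight loss = ½ × 577.77255 × 79.15484 = 22866.75.

22866.75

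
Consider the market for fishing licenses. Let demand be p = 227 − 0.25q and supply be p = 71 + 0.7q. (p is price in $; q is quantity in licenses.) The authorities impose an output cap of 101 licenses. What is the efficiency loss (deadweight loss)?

$1897.90

Competitive equilibrium: 227 − 0.25q = 71 + 0.7q → q* = 164.2105, p* = 185.9474.
At q = 101: demand price = 227 − 0.25·101 = 201.75; supply price = 71 + 0.7·101 = 141.7.
Δq = 164.2105 − 101 = 63.2105; wedge = 201.75 − 141.7 = 60.05.
DWL = ½ × 63.2105 × 60.05 = $1897.90.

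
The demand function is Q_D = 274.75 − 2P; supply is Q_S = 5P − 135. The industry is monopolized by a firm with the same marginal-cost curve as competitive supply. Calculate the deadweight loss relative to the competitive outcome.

1510.74

In inverse form: demand P = 137.375 − 0.5Q, supply P = 27 + 0.2Q.
Competitive equilibrium: 137.375 − 0.5Q = 27 + 0.2Q → Q* = 157.6786, P* = 58.5357.
Marginal revenue: MR = 137.375 − Q. Set MR = MC: 137.375 − Q = 27 + 0.2Q → Q_m = 91.9792.
Price P_m = 137.375 − 0.5·91.9792 = 91.3854; MC(Q_m) = 27 + 0.2·91.9792 = 45.3958.
Competitive Q* = 157.6786, so ΔQ = 65.6994; wedge = 91.3854 − 45.3958 = 45.9896.
Welfare loss = ½ × 65.6994 × 45.9896 = 1510.74.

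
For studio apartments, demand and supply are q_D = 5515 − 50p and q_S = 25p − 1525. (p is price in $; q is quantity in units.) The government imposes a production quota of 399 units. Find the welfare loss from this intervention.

In inverse form: demand p = 110.3 − 0.02q, supply p = 61 + 0.04q.
Competitive equilibrium: 110.3 − 0.02q = 61 + 0.04q → q* = 821.6667, p* = 93.8667.
At q = 399: demand price = 110.3 − 0.02·399 = 102.32; supply price = 61 + 0.04·399 = 76.96.
Δq = 821.6667 − 399 = 422.6667; wedge = 102.32 − 76.96 = 25.36.
The triangle = ½ × 422.6667 × 25.36 = $5359.41.

$5359.41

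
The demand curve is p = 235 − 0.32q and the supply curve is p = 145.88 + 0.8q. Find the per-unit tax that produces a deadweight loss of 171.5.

Competitive equilibrium: 235 − 0.32q = 145.88 + 0.8q → q* = 79.5714, p* = 209.5371.
A tax t gives Δq = t/1.12 and wedge t, so DWL = t²/2.24.
t²/2.24 = 171.5 → t² = 384.16 → t = 19.6.

19.6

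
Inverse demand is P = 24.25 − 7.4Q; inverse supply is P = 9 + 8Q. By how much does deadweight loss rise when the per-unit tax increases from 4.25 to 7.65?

Competitive equilibrium: 24.25 − 7.4Q = 9 + 8Q → Q* = 0.9903, P* = 16.9221.
For a per-unit tax t: ΔQ = t/15.4, so DWL = ½·t·(t/15.4) = t²/30.8.
At t = 4.25: DWL = 0.586. At t = 7.65: DWL = 1.9.
Increase = 1.9 − 0.586 = 1.31.

1.31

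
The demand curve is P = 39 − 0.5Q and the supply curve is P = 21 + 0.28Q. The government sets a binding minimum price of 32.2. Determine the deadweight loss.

35.03

Competitive equilibrium: 39 − 0.5Q = 21 + 0.28Q → Q* = 23.0769, P* = 27.4615.
At the floor P = 32.2, quantity demanded = (39 − 32.2)/0.5 = 13.6.
Sellers' marginal cost at Q' = 13.6: 21 + 0.28·13.6 = 24.808.
ΔQ = 23.0769 − 13.6 = 9.4769; wedge = 32.2 − 24.808 = 7.392.
Welfare loss = ½ × 9.4769 × 7.392 = 35.03.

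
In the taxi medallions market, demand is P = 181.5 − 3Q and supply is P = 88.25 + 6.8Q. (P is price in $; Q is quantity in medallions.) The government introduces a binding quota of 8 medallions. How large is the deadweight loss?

Competitive equilibrium: 181.5 − 3Q = 88.25 + 6.8Q → Q* = 9.5153, P* = 152.9541.
At Q = 8: demand price = 181.5 − 3·8 = 157.5; supply price = 88.25 + 6.8·8 = 142.65.
ΔQ = 9.5153 − 8 = 1.5153; wedge = 157.5 − 142.65 = 14.85.
Welfare loss = ½ × 1.5153 × 14.85 = $11.25.

$11.25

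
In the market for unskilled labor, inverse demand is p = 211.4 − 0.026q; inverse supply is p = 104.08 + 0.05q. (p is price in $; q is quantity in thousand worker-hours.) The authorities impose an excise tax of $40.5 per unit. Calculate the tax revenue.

$35608.03 thousand

Competitive equilibrium: 211.4 − 0.026q = 104.08 + 0.05q → q* = 1412.1053, p* = 174.6853.
With the tax, the buyer price exceeds the seller price by 40.5: (211.4 − 0.026q) − (104.08 + 0.05q) = 40.5 → q' = 879.2105.
Tax revenue = 40.5 × 879.2105 = $35608.03 thousand.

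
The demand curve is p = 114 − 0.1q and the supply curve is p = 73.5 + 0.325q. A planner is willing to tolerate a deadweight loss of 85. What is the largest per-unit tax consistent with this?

Competitive equilibrium: 114 − 0.1q = 73.5 + 0.325q → q* = 95.2941, p* = 104.4706.
A tax t gives Δq = t/0.425 and wedge t, so DWL = t²/0.85.
t²/0.85 = 85 → t² = 72.25 → t = 8.5.

8.5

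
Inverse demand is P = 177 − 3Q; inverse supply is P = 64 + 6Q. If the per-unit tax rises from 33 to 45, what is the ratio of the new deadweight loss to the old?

1.860

Competitive equilibrium: 177 − 3Q = 64 + 6Q → Q* = 12.5556, P* = 139.3333.
For a per-unit tax t: ΔQ = t/9, so DWL = ½·t·(t/9) = t²/18.
At t = 33: DWL = 60.5. At t = 45: DWL = 112.5.
Ratio = (45/33)² = 1.860.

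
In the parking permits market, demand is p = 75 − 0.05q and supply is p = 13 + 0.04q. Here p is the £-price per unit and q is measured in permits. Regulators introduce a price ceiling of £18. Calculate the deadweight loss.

Competitive equilibrium: 75 − 0.05q = 13 + 0.04q → q* = 688.8889, p* = 40.5556.
At the ceiling p = 18, quantity supplied = (18 − 13)/0.04 = 125.
Willingness to pay at q' = 125: 75 − 0.05·125 = 68.75.
Δq = 688.8889 − 125 = 563.8889; wedge = 68.75 − 18 = 50.75.
Deadweight loss = ½ × 563.8889 × 50.75 = £14308.68.

£14308.68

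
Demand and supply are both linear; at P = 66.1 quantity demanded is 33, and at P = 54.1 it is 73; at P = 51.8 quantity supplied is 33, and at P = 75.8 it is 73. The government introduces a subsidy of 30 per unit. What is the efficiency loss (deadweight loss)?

500

Demand slope = (54.1 − 66.1)/(73 − 33) = −0.3, so P = 76 − 0.3Q.
Supply slope = (75.8 − 51.8)/(73 − 33) = 0.6, so P = 32 + 0.6Q.
Competitive equilibrium: 76 − 0.3Q = 32 + 0.6Q → Q* = 48.8889, P* = 61.3333.
The subsidy lowers effective supply by 30: P = 2 + 0.6Q.
New quantity: 76 − 0.3Q = 2 + 0.6Q → Q' = 82.2222.
Overproduction ΔQ = 82.2222 − 48.8889 = 33.3333; wedge = subsidy = 30.
Deadweight loss = ½ × 33.3333 × 30 = 500.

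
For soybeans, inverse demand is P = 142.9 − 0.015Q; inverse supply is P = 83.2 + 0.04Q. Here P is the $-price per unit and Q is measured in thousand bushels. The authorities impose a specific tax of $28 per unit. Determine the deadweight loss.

Competitive equilibrium: 142.9 − 0.015Q = 83.2 + 0.04Q → Q* = 1085.4545, P* = 126.6182.
With the tax, the buyer price exceeds the seller price by 28: (142.9 − 0.015Q) − (83.2 + 0.04Q) = 28 → Q' = 576.3636.
ΔQ = 1085.4545 − 576.3636 = 509.0909; the wedge equals the tax, 28.
The triangle = ½ × 509.0909 × 28 = $7127.27 thousand.

$7127.27 thousand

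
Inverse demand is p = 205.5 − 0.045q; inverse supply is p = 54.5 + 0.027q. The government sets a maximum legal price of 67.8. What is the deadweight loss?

Competitive equilibrium: 205.5 − 0.045q = 54.5 + 0.027q → q* = 2097.22222, p* = 111.125.
At the ceiling p = 67.8, quantity supplied = (67.8 − 54.5)/0.027 = 492.59259.
Willingness to pay at q' = 492.59259: 205.5 − 0.045·492.59259 = 183.33333.
Δq = 2097.22222 − 492.59259 = 1604.62963; wedge = 183.33333 − 67.8 = 115.53333.
The triangle = ½ × 1604.62963 × 115.53333 = 92694.10.

92694.10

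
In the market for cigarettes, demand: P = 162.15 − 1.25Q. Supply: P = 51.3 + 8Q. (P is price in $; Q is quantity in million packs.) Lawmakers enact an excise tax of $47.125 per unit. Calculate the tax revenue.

$324.65 million

Competitive equilibrium: 162.15 − 1.25Q = 51.3 + 8Q → Q* = 11.9838, P* = 147.1703.
With the tax, the buyer price exceeds the seller price by 47.125: (162.15 − 1.25Q) − (51.3 + 8Q) = 47.125 → Q' = 6.8892.
Tax revenue = 47.125 × 6.8892 = $324.65 million.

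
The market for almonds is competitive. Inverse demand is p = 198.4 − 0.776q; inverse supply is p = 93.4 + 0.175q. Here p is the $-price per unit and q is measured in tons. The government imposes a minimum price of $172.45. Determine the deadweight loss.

Competitive equilibrium: 198.4 − 0.776q = 93.4 + 0.175q → q* = 110.4101, p* = 112.7218.
At the floor p = 172.45, quantity demanded = (198.4 − 172.45)/0.776 = 33.4407.
Sellers' marginal cost at q' = 33.4407: 93.4 + 0.175·33.4407 = 99.2521.
Δq = 110.4101 − 33.4407 = 76.9694; wedge = 172.45 − 99.2521 = 73.1979.
Welfare loss = ½ × 76.9694 × 73.1979 = $2817.

$2817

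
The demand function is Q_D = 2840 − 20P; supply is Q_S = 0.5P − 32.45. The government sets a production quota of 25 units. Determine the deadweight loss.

162.98

In inverse form: demand P = 142 − 0.05Q, supply P = 64.9 + 2Q.
Competitive equilibrium: 142 − 0.05Q = 64.9 + 2Q → Q* = 37.6098, P* = 140.1195.
At Q = 25: demand price = 142 − 0.05·25 = 140.75; supply price = 64.9 + 2·25 = 114.9.
ΔQ = 37.6098 − 25 = 12.6098; wedge = 140.75 − 114.9 = 25.85.
Welfare loss = ½ × 12.6098 × 25.85 = 162.98.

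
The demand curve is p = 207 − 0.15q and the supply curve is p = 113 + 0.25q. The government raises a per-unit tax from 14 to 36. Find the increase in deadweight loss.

Competitive equilibrium: 207 − 0.15q = 113 + 0.25q → q* = 235, p* = 171.75.
For a per-unit tax t: Δq = t/0.4, so DWL = ½·t·(t/0.4) = t²/0.8.
At t = 14: DWL = 245. At t = 36: DWL = 1620.
Increase = 1620 − 245 = 1375.

1375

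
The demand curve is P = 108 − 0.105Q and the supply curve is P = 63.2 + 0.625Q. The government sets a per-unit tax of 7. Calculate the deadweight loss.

Competitive equilibrium: 108 − 0.105Q = 63.2 + 0.625Q → Q* = 61.3699, P* = 101.5562.
With the tax, the buyer price exceeds the seller price by 7: (108 − 0.105Q) − (63.2 + 0.625Q) = 7 → Q' = 51.7808.
ΔQ = 61.3699 − 51.7808 = 9.5891; the wedge equals the tax, 7.
Deadweight loss = ½ × 9.5891 × 7 = 33.56.

33.56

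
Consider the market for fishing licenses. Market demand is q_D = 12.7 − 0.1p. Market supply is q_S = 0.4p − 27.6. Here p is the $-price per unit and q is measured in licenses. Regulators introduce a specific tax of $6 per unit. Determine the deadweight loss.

$1.44

In inverse form: demand p = 127 − 10q, supply p = 69 + 2.5q.
Competitive equilibrium: 127 − 10q = 69 + 2.5q → q* = 4.64, p* = 80.6.
With the tax, the buyer price exceeds the seller price by 6: (127 − 10q) − (69 + 2.5q) = 6 → q' = 4.16.
Δq = 4.64 − 4.16 = 0.48; the wedge equals the tax, 6.
Deadweight loss = ½ × 0.48 × 6 = $1.44.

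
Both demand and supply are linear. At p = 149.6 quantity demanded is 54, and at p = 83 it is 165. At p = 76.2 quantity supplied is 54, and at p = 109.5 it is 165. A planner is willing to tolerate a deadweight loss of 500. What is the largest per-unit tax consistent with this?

30

Demand slope = (83 − 149.6)/(165 − 54) = −0.6, so p = 182 − 0.6q.
Supply slope = (109.5 − 76.2)/(165 − 54) = 0.3, so p = 60 + 0.3q.
Competitive equilibrium: 182 − 0.6q = 60 + 0.3q → q* = 135.5556, p* = 100.6667.
A tax t gives Δq = t/0.9 and wedge t, so DWL = t²/1.8.
t²/1.8 = 500 → t² = 900 → t = 30.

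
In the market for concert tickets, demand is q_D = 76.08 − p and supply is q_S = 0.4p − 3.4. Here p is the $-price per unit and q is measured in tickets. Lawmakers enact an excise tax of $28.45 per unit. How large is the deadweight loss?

In inverse form: demand p = 76.08 − q, supply p = 8.5 + 2.5q.
Competitive equilibrium: 76.08 − q = 8.5 + 2.5q → q* = 19.3086, p* = 56.7714.
With the tax, the buyer price exceeds the seller price by 28.45: (76.08 − q) − (8.5 + 2.5q) = 28.45 → q' = 11.18.
Δq = 19.3086 − 11.18 = 8.1286; the wedge equals the tax, 28.45.
Welfare loss = ½ × 8.1286 × 28.45 = $115.63.

$115.63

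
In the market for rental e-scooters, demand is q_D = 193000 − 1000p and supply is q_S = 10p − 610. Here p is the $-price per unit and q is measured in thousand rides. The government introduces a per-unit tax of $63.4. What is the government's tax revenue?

$43061.78 thousand

In inverse form: demand p = 193 − 0.001q, supply p = 61 + 0.1q.
Competitive equilibrium: 193 − 0.001q = 61 + 0.1q → q* = 1306.9307, p* = 191.6931.
With the tax, the buyer price exceeds the seller price by 63.4: (193 − 0.001q) − (61 + 0.1q) = 63.4 → q' = 679.2079.
Tax revenue = 63.4 × 679.2079 = $43061.78 thousand.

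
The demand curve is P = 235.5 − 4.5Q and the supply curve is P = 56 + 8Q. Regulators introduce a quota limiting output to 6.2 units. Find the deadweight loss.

416.16

Competitive equilibrium: 235.5 − 4.5Q = 56 + 8Q → Q* = 14.36, P* = 170.88.
At Q = 6.2: demand price = 235.5 − 4.5·6.2 = 207.6; supply price = 56 + 8·6.2 = 105.6.
ΔQ = 14.36 − 6.2 = 8.16; wedge = 207.6 − 105.6 = 102.
Welfare loss = ½ × 8.16 × 102 = 416.16.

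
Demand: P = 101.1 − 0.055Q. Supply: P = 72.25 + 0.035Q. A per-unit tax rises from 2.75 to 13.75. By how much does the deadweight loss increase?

Competitive equilibrium: 101.1 − 0.055Q = 72.25 + 0.035Q → Q* = 320.5556, P* = 83.4694.
For a per-unit tax t: ΔQ = t/0.09, so DWL = ½·t·(t/0.09) = t²/0.18.
At t = 2.75: DWL = 42.014. At t = 13.75: DWL = 1050.347.
Increase = 1050.347 − 42.014 = 1008.33.

1008.33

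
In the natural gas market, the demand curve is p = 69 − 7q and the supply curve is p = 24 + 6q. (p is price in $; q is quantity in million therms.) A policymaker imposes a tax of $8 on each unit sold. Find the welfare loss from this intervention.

$2.46 million

Competitive equilibrium: 69 − 7q = 24 + 6q → q* = 3.4615, p* = 44.7692.
With the tax, the buyer price exceeds the seller price by 8: (69 − 7q) − (24 + 6q) = 8 → q' = 2.8462.
Δq = 3.4615 − 2.8462 = 0.6153; the wedge equals the tax, 8.
DWL = ½ × 0.6153 × 8 = $2.46 million.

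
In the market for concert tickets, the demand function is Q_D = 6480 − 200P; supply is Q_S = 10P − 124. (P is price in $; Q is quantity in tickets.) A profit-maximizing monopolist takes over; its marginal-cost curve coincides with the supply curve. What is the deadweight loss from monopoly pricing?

In inverse form: demand P = 32.4 − 0.005Q, supply P = 12.4 + 0.1Q.
Competitive equilibrium: 32.4 − 0.005Q = 12.4 + 0.1Q → Q* = 190.4762, P* = 31.4476.
Marginal revenue: MR = 32.4 − 0.01Q. Set MR = MC: 32.4 − 0.01Q = 12.4 + 0.1Q → Q_m = 181.8182.
Price P_m = 32.4 − 0.005·181.8182 = 31.4909; MC(Q_m) = 12.4 + 0.1·181.8182 = 30.5818.
Competitive Q* = 190.4762, so ΔQ = 8.658; wedge = 31.4909 − 30.5818 = 0.9091.
Welfare loss = ½ × 8.658 × 0.9091 = $3.94.

$3.94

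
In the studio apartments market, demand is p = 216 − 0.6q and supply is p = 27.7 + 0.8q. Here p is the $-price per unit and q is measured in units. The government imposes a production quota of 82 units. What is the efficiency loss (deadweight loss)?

Competitive equilibrium: 216 − 0.6q = 27.7 + 0.8q → q* = 134.5, p* = 135.3.
At q = 82: demand price = 216 − 0.6·82 = 166.8; supply price = 27.7 + 0.8·82 = 93.3.
Δq = 134.5 − 82 = 52.5; wedge = 166.8 − 93.3 = 73.5.
DWL = ½ × 52.5 × 73.5 = $1929.375.

$1929.375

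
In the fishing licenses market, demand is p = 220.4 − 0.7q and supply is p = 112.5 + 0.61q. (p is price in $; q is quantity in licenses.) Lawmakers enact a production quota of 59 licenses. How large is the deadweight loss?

Competitive equilibrium: 220.4 − 0.7q = 112.5 + 0.61q → q* = 82.3664, p* = 162.7435.
At q = 59: demand price = 220.4 − 0.7·59 = 179.1; supply price = 112.5 + 0.61·59 = 148.49.
Δq = 82.3664 − 59 = 23.3664; wedge = 179.1 − 148.49 = 30.61.
The triangle = ½ × 23.3664 × 30.61 = $357.62.

$357.62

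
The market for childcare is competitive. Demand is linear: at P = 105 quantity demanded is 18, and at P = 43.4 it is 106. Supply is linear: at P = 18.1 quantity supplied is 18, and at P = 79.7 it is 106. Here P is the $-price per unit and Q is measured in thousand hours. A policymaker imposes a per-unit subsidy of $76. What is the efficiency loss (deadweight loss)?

Demand slope = (43.4 − 105)/(106 − 18) = −0.7, so P = 117.6 − 0.7Q.
Supply slope = (79.7 − 18.1)/(106 − 18) = 0.7, so P = 5.5 + 0.7Q.
Competitive equilibrium: 117.6 − 0.7Q = 5.5 + 0.7Q → Q* = 80.0714, P* = 61.55.
The subsidy lowers effective supply by 76: P = 0.7Q − 70.5.
New quantity: 117.6 − 0.7Q = 0.7Q − 70.5 → Q' = 134.3571.
Overproduction ΔQ = 134.3571 − 80.0714 = 54.2857; wedge = subsidy = 76.
Deadweight loss = ½ × 54.2857 × 76 = $2062.86 thousand.

$2062.86 thousand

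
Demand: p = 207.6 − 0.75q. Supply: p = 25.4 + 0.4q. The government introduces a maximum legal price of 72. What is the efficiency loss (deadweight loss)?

Competitive equilibrium: 207.6 − 0.75q = 25.4 + 0.4q → q* = 158.4348, p* = 88.7739.
At the ceiling p = 72, quantity supplied = (72 − 25.4)/0.4 = 116.5.
Willingness to pay at q' = 116.5: 207.6 − 0.75·116.5 = 120.225.
Δq = 158.4348 − 116.5 = 41.9348; wedge = 120.225 − 72 = 48.225.
DWL = ½ × 41.9348 × 48.225 = 1011.15.

1011.15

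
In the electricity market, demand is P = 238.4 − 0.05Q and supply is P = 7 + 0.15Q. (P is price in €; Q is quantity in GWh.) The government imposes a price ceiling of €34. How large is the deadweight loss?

€95452.90

Competitive equilibrium: 238.4 − 0.05Q = 7 + 0.15Q → Q* = 1157, P* = 180.55.
At the ceiling P = 34, quantity supplied = (34 − 7)/0.15 = 180.
Willingness to pay at Q' = 180: 238.4 − 0.05·180 = 229.4.
ΔQ = 1157 − 180 = 977; wedge = 229.4 − 34 = 195.4.
Deadweight loss = ½ × 977 × 195.4 = €95452.90.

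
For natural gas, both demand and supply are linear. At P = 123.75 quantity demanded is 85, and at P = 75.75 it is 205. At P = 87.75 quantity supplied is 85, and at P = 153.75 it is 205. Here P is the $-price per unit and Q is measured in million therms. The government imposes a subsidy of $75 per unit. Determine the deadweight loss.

Demand slope = (75.75 − 123.75)/(205 − 85) = −0.4, so P = 157.75 − 0.4Q.
Supply slope = (153.75 − 87.75)/(205 − 85) = 0.55, so P = 41 + 0.55Q.
Competitive equilibrium: 157.75 − 0.4Q = 41 + 0.55Q → Q* = 122.8947, P* = 108.5921.
The subsidy lowers effective supply by 75: P = 0.55Q − 34.
New quantity: 157.75 − 0.4Q = 0.55Q − 34 → Q' = 201.8421.
Overproduction ΔQ = 201.8421 − 122.8947 = 78.9474; wedge = subsidy = 75.
The triangle = ½ × 78.9474 × 75 = $2960.53 million.

$2960.53 million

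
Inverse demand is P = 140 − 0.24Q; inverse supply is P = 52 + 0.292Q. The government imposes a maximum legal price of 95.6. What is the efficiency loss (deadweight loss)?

Competitive equilibrium: 140 − 0.24Q = 52 + 0.292Q → Q* = 165.4135, P* = 100.3008.
At the ceiling P = 95.6, quantity supplied = (95.6 − 52)/0.292 = 149.3151.
Willingness to pay at Q' = 149.3151: 140 − 0.24·149.3151 = 104.1644.
ΔQ = 165.4135 − 149.3151 = 16.0984; wedge = 104.1644 − 95.6 = 8.5644.
DWL = ½ × 16.0984 × 8.5644 = 68.94.

68.94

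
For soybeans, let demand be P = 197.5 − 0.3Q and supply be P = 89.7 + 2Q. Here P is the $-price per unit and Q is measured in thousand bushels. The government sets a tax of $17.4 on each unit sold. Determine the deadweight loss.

$65.82 thousand

Competitive equilibrium: 197.5 − 0.3Q = 89.7 + 2Q → Q* = 46.8696, P* = 183.4391.
With the tax, the buyer price exceeds the seller price by 17.4: (197.5 − 0.3Q) − (89.7 + 2Q) = 17.4 → Q' = 39.3043.
ΔQ = 46.8696 − 39.3043 = 7.5653; the wedge equals the tax, 17.4.
The triangle = ½ × 7.5653 × 17.4 = $65.82 thousand.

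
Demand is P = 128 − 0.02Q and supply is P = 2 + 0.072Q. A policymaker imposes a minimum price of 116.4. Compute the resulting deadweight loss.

28677.01

Competitive equilibrium: 128 − 0.02Q = 2 + 0.072Q → Q* = 1369.5652, P* = 100.6087.
At the floor P = 116.4, quantity demanded = (128 − 116.4)/0.02 = 580.
Sellers' marginal cost at Q' = 580: 2 + 0.072·580 = 43.76.
ΔQ = 1369.5652 − 580 = 789.5652; wedge = 116.4 − 43.76 = 72.64.
The triangle = ½ × 789.5652 × 72.64 = 28677.01.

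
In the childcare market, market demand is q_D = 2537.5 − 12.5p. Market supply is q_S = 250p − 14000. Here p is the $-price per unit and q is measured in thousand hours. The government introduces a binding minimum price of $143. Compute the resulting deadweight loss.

$42000 thousand

In inverse form: demand p = 203 − 0.08q, supply p = 56 + 0.004q.
Competitive equilibrium: 203 − 0.08q = 56 + 0.004q → q* = 1750, p* = 63.
At the floor p = 143, quantity demanded = (203 − 143)/0.08 = 750.
Sellers' marginal cost at q' = 750: 56 + 0.004·750 = 59.
Δq = 1750 − 750 = 1000; wedge = 143 − 59 = 84.
DWL = ½ × 1000 × 84 = $42000 thousand.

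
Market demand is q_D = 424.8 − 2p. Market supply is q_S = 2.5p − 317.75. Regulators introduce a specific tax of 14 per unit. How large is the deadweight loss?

In inverse form: demand p = 212.4 − 0.5q, supply p = 127.1 + 0.4q.
Competitive equilibrium: 212.4 − 0.5q = 127.1 + 0.4q → q* = 94.7778, p* = 165.0111.
With the tax, the buyer price exceeds the seller price by 14: (212.4 − 0.5q) − (127.1 + 0.4q) = 14 → q' = 79.2222.
Δq = 94.7778 − 79.2222 = 15.5556; the wedge equals the tax, 14.
Deadweight loss = ½ × 15.5556 × 14 = 108.89.

108.89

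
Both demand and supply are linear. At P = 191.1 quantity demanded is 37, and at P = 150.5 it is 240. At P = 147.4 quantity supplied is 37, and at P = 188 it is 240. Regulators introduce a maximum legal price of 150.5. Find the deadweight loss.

Demand slope = (150.5 − 191.1)/(240 − 37) = −0.2, so P = 198.5 − 0.2Q.
Supply slope = (188 − 147.4)/(240 − 37) = 0.2, so P = 140 + 0.2Q.
Competitive equilibrium: 198.5 − 0.2Q = 140 + 0.2Q → Q* = 146.25, P* = 169.25.
At the ceiling P = 150.5, quantity supplied = (150.5 − 140)/0.2 = 52.5.
Willingness to pay at Q' = 52.5: 198.5 − 0.2·52.5 = 188.
ΔQ = 146.25 − 52.5 = 93.75; wedge = 188 − 150.5 = 37.5.
Welfare loss = ½ × 93.75 × 37.5 = 1757.81.

1757.81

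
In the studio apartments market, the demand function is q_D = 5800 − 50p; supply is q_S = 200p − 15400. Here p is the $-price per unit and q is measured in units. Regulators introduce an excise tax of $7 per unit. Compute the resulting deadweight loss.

In inverse form: demand p = 116 − 0.02q, supply p = 77 + 0.005q.
Competitive equilibrium: 116 − 0.02q = 77 + 0.005q → q* = 1560, p* = 84.8.
With the tax, the buyer price exceeds the seller price by 7: (116 − 0.02q) − (77 + 0.005q) = 7 → q' = 1280.
Δq = 1560 − 1280 = 280; the wedge equals the tax, 7.
Welfare loss = ½ × 280 × 7 = $980.

$980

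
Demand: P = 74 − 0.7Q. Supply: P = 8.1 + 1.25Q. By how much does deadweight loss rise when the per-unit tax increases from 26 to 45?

345.90

Competitive equilibrium: 74 − 0.7Q = 8.1 + 1.25Q → Q* = 33.7949, P* = 50.3436.
For a per-unit tax t: ΔQ = t/1.95, so DWL = ½·t·(t/1.95) = t²/3.9.
At t = 26: DWL = 173.333. At t = 45: DWL = 519.231.
Increase = 519.231 − 173.333 = 345.90.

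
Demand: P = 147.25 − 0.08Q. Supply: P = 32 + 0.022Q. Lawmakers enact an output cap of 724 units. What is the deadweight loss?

8402.58

Competitive equilibrium: 147.25 − 0.08Q = 32 + 0.022Q → Q* = 1129.902, P* = 56.8578.
At Q = 724: demand price = 147.25 − 0.08·724 = 89.33; supply price = 32 + 0.022·724 = 47.928.
ΔQ = 1129.902 − 724 = 405.902; wedge = 89.33 − 47.928 = 41.402.
Deadweight loss = ½ × 405.902 × 41.402 = 8402.58.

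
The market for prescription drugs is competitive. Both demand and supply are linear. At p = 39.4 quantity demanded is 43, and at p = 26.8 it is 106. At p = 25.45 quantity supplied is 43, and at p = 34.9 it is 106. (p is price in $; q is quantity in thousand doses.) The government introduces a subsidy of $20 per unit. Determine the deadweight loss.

$571.43 thousand

Demand slope = (26.8 − 39.4)/(106 − 43) = −0.2, so p = 48 − 0.2q.
Supply slope = (34.9 − 25.45)/(106 − 43) = 0.15, so p = 19 + 0.15q.
Competitive equilibrium: 48 − 0.2q = 19 + 0.15q → q* = 82.8571, p* = 31.4286.
The subsidy lowers effective supply by 20: p = 0.15q − 1.
New quantity: 48 − 0.2q = 0.15q − 1 → q' = 140.
Overproduction Δq = 140 − 82.8571 = 57.1429; wedge = subsidy = 20.
The triangle = ½ × 57.1429 × 20 = $571.43 thousand.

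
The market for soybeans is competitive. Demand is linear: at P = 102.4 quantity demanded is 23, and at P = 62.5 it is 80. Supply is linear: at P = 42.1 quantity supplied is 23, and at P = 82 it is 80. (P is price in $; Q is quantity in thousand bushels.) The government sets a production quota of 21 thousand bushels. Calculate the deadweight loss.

Demand slope = (62.5 − 102.4)/(80 − 23) = −0.7, so P = 118.5 − 0.7Q.
Supply slope = (82 − 42.1)/(80 − 23) = 0.7, so P = 26 + 0.7Q.
Competitive equilibrium: 118.5 − 0.7Q = 26 + 0.7Q → Q* = 66.0714, P* = 72.25.
At Q = 21: demand price = 118.5 − 0.7·21 = 103.8; supply price = 26 + 0.7·21 = 40.7.
ΔQ = 66.0714 − 21 = 45.0714; wedge = 103.8 − 40.7 = 63.1.
Deadweight loss = ½ × 45.0714 × 63.1 = $1422 thousand.

$1422 thousand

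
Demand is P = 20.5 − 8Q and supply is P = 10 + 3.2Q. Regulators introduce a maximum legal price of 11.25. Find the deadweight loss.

1.67

Competitive equilibrium: 20.5 − 8Q = 10 + 3.2Q → Q* = 0.9375, P* = 13.
At the ceiling P = 11.25, quantity supplied = (11.25 − 10)/3.2 = 0.3906.
Willingness to pay at Q' = 0.3906: 20.5 − 8·0.3906 = 17.3752.
ΔQ = 0.9375 − 0.3906 = 0.5469; wedge = 17.3752 − 11.25 = 6.1252.
The triangle = ½ × 0.5469 × 6.1252 = 1.67.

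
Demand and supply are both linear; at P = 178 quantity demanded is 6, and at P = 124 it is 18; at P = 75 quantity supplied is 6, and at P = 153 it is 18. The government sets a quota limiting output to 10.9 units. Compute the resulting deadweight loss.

109.58

Demand slope = (124 − 178)/(18 − 6) = −4.5, so P = 205 − 4.5Q.
Supply slope = (153 − 75)/(18 − 6) = 6.5, so P = 36 + 6.5Q.
Competitive equilibrium: 205 − 4.5Q = 36 + 6.5Q → Q* = 15.3636, P* = 135.8636.
At Q = 10.9: demand price = 205 − 4.5·10.9 = 155.95; supply price = 36 + 6.5·10.9 = 106.85.
ΔQ = 15.3636 − 10.9 = 4.4636; wedge = 155.95 − 106.85 = 49.1.
The triangle = ½ × 4.4636 × 49.1 = 109.58.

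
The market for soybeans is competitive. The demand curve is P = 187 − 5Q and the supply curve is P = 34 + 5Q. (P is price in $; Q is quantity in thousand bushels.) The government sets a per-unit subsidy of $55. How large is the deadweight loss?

Competitive equilibrium: 187 − 5Q = 34 + 5Q → Q* = 15.3, P* = 110.5.
The subsidy lowers effective supply by 55: P = 5Q − 21.
New quantity: 187 − 5Q = 5Q − 21 → Q' = 20.8.
Overproduction ΔQ = 20.8 − 15.3 = 5.5; wedge = subsidy = 55.
Welfare loss = ½ × 5.5 × 55 = $151.25 thousand.

$151.25 thousand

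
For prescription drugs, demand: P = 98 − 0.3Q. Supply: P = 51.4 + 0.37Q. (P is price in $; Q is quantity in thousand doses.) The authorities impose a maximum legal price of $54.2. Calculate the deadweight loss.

Competitive equilibrium: 98 − 0.3Q = 51.4 + 0.37Q → Q* = 69.5522, P* = 77.1343.
At the ceiling P = 54.2, quantity supplied = (54.2 − 51.4)/0.37 = 7.5676.
Willingness to pay at Q' = 7.5676: 98 − 0.3·7.5676 = 95.7297.
ΔQ = 69.5522 − 7.5676 = 61.9846; wedge = 95.7297 − 54.2 = 41.5297.
The triangle = ½ × 61.9846 × 41.5297 = $1287.10 thousand.

$1287.10 thousand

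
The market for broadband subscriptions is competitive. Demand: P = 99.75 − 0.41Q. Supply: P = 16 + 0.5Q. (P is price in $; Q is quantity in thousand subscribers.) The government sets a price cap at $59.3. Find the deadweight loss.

Competitive equilibrium: 99.75 − 0.41Q = 16 + 0.5Q → Q* = 92.033, P* = 62.0165.
At the ceiling P = 59.3, quantity supplied = (59.3 − 16)/0.5 = 86.6.
Willingness to pay at Q' = 86.6: 99.75 − 0.41·86.6 = 64.244.
ΔQ = 92.033 − 86.6 = 5.433; wedge = 64.244 − 59.3 = 4.944.
The triangle = ½ × 5.433 × 4.944 = $13.43 thousand.

$13.43 thousand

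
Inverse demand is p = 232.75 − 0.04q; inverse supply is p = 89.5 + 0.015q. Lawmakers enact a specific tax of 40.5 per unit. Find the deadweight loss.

Competitive equilibrium: 232.75 − 0.04q = 89.5 + 0.015q → q* = 2604.5455, p* = 128.5682.
With the tax, the buyer price exceeds the seller price by 40.5: (232.75 − 0.04q) − (89.5 + 0.015q) = 40.5 → q' = 1868.1818.
Δq = 2604.5455 − 1868.1818 = 736.3637; the wedge equals the tax, 40.5.
Deadweight loss = ½ × 736.3637 × 40.5 = 14911.36.

14911.36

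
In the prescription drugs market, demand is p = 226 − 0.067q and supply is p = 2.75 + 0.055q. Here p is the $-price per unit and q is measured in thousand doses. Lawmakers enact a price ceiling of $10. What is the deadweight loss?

$175896.13 thousand

Competitive equilibrium: 226 − 0.067q = 2.75 + 0.055q → q* = 1829.91803, p* = 103.39549.
At the ceiling p = 10, quantity supplied = (10 − 2.75)/0.055 = 131.81818.
Willingness to pay at q' = 131.81818: 226 − 0.067·131.81818 = 217.16818.
Δq = 1829.91803 − 131.81818 = 1698.09985; wedge = 217.16818 − 10 = 207.16818.
DWL = ½ × 1698.09985 × 207.16818 = $175896.13 thousand.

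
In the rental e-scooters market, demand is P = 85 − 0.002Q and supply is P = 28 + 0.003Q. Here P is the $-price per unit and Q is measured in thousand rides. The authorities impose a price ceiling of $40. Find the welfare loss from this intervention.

Competitive equilibrium: 85 − 0.002Q = 28 + 0.003Q → Q* = 11400, P* = 62.2.
At the ceiling P = 40, quantity supplied = (40 − 28)/0.003 = 4000.
Willingness to pay at Q' = 4000: 85 − 0.002·4000 = 77.
ΔQ = 11400 − 4000 = 7400; wedge = 77 − 40 = 37.
Deadweight loss = ½ × 7400 × 37 = $136900 thousand.

$136900 thousand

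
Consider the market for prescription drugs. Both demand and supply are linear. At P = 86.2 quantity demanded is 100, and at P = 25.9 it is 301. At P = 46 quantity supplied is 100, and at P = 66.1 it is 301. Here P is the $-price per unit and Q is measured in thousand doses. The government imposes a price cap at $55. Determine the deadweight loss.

$22.05 thousand

Demand slope = (25.9 − 86.2)/(301 − 100) = −0.3, so P = 116.2 − 0.3Q.
Supply slope = (66.1 − 46)/(301 − 100) = 0.1, so P = 36 + 0.1Q.
Competitive equilibrium: 116.2 − 0.3Q = 36 + 0.1Q → Q* = 200.5, P* = 56.05.
At the ceiling P = 55, quantity supplied = (55 − 36)/0.1 = 190.
Willingness to pay at Q' = 190: 116.2 − 0.3·190 = 59.2.
ΔQ = 200.5 − 190 = 10.5; wedge = 59.2 − 55 = 4.2.
The triangle = ½ × 10.5 × 4.2 = $22.05 thousand.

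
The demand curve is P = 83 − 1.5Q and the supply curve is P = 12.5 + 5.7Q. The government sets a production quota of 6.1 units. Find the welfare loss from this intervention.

Competitive equilibrium: 83 − 1.5Q = 12.5 + 5.7Q → Q* = 9.7917, P* = 68.3125.
At Q = 6.1: demand price = 83 − 1.5·6.1 = 73.85; supply price = 12.5 + 5.7·6.1 = 47.27.
ΔQ = 9.7917 − 6.1 = 3.6917; wedge = 73.85 − 47.27 = 26.58.
Deadweight loss = ½ × 3.6917 × 26.58 = 49.06.

49.06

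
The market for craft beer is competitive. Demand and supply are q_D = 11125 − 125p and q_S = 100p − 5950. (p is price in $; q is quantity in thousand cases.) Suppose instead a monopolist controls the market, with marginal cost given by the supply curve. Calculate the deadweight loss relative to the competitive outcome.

$2288.63 thousand

In inverse form: demand p = 89 − 0.008q, supply p = 59.5 + 0.01q.
Competitive equilibrium: 89 − 0.008q = 59.5 + 0.01q → q* = 1638.88889, p* = 75.88889.
Marginal revenue: MR = 89 − 0.016q. Set MR = MC: 89 − 0.016q = 59.5 + 0.01q → q_m = 1134.61538.
Price p_m = 89 − 0.008·1134.61538 = 79.92308; MC(q_m) = 59.5 + 0.01·1134.61538 = 70.84615.
Competitive q* = 1638.88889, so Δq = 504.27351; wedge = 79.92308 − 70.84615 = 9.07693.
Welfare loss = ½ × 504.27351 × 9.07693 = $2288.63 thousand.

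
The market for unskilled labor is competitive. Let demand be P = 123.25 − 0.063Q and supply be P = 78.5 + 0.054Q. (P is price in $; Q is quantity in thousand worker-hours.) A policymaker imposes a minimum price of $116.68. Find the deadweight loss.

$4527.39 thousand

Competitive equilibrium: 123.25 − 0.063Q = 78.5 + 0.054Q → Q* = 382.4786, P* = 99.1538.
At the floor P = 116.68, quantity demanded = (123.25 − 116.68)/0.063 = 104.2857.
Sellers' marginal cost at Q' = 104.2857: 78.5 + 0.054·104.2857 = 84.1314.
ΔQ = 382.4786 − 104.2857 = 278.1929; wedge = 116.68 − 84.1314 = 32.5486.
The triangle = ½ × 278.1929 × 32.5486 = $4527.39 thousand.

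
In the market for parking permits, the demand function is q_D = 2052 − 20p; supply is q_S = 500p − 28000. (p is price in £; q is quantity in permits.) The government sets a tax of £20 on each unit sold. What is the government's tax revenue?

In inverse form: demand p = 102.6 − 0.05q, supply p = 56 + 0.002q.
Competitive equilibrium: 102.6 − 0.05q = 56 + 0.002q → q* = 896.1538, p* = 57.7923.
With the tax, the buyer price exceeds the seller price by 20: (102.6 − 0.05q) − (56 + 0.002q) = 20 → q' = 511.5385.
Tax revenue = 20 × 511.5385 = £10230.77.

£10230.77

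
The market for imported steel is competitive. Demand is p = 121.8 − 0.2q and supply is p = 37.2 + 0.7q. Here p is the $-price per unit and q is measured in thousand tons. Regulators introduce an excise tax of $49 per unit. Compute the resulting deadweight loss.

$1333.89 thousand

Competitive equilibrium: 121.8 − 0.2q = 37.2 + 0.7q → q* = 94, p* = 103.
With the tax, the buyer price exceeds the seller price by 49: (121.8 − 0.2q) − (37.2 + 0.7q) = 49 → q' = 39.5556.
Δq = 94 − 39.5556 = 54.4444; the wedge equals the tax, 49.
DWL = ½ × 54.4444 × 49 = $1333.89 thousand.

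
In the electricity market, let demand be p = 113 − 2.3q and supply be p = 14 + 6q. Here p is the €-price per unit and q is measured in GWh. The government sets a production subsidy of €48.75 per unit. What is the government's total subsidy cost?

Competitive equilibrium: 113 − 2.3q = 14 + 6q → q* = 11.9277, p* = 85.5663.
The subsidy lowers effective supply by 48.75: p = 6q − 34.75.
New quantity: 113 − 2.3q = 6q − 34.75 → q' = 17.8012.
Total subsidy cost = 48.75 × 17.8012 = €867.81.

€867.81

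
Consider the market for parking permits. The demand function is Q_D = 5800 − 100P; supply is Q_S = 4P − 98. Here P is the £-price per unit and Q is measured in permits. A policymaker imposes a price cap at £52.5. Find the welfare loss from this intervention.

£36.89

In inverse form: demand P = 58 − 0.01Q, supply P = 24.5 + 0.25Q.
Competitive equilibrium: 58 − 0.01Q = 24.5 + 0.25Q → Q* = 128.8462, P* = 56.7115.
At the ceiling P = 52.5, quantity supplied = (52.5 − 24.5)/0.25 = 112.
Willingness to pay at Q' = 112: 58 − 0.01·112 = 56.88.
ΔQ = 128.8462 − 112 = 16.8462; wedge = 56.88 − 52.5 = 4.38.
DWL = ½ × 16.8462 × 4.38 = £36.89.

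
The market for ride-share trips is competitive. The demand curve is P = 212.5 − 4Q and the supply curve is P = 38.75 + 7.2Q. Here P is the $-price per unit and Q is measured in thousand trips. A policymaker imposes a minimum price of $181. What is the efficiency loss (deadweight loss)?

Competitive equilibrium: 212.5 − 4Q = 38.75 + 7.2Q → Q* = 15.5134, P* = 150.4464.
At the floor P = 181, quantity demanded = (212.5 − 181)/4 = 7.875.
Sellers' marginal cost at Q' = 7.875: 38.75 + 7.2·7.875 = 95.45.
ΔQ = 15.5134 − 7.875 = 7.6384; wedge = 181 − 95.45 = 85.55.
Welfare loss = ½ × 7.6384 × 85.55 = $326.73 thousand.

$326.73 thousand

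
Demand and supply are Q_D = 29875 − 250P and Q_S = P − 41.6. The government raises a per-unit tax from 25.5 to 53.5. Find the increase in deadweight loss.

In inverse form: demand P = 119.5 − 0.004Q, supply P = 41.6 + Q.
Competitive equilibrium: 119.5 − 0.004Q = 41.6 + Q → Q* = 77.5896, P* = 119.1896.
For a per-unit tax t: ΔQ = t/1.004, so DWL = ½·t·(t/1.004) = t²/2.008.
At t = 25.5: DWL = 323.83. At t = 53.5: DWL = 1425.423.
Increase = 1425.423 − 323.83 = 1101.59.

1101.59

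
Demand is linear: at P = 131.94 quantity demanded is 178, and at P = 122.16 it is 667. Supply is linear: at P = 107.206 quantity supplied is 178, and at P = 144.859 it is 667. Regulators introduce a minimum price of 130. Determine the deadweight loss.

1210.60

Demand slope = (122.16 − 131.94)/(667 − 178) = −0.02, so P = 135.5 − 0.02Q.
Supply slope = (144.859 − 107.206)/(667 − 178) = 0.077, so P = 93.5 + 0.077Q.
Competitive equilibrium: 135.5 − 0.02Q = 93.5 + 0.077Q → Q* = 432.9897, P* = 126.8402.
At the floor P = 130, quantity demanded = (135.5 − 130)/0.02 = 275.
Sellers' marginal cost at Q' = 275: 93.5 + 0.077·275 = 114.675.
ΔQ = 432.9897 − 275 = 157.9897; wedge = 130 − 114.675 = 15.325.
Deadweight loss = ½ × 157.9897 × 15.325 = 1210.60.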